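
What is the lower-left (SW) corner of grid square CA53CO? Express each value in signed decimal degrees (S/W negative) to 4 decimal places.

-86.4167, -129.8333

Field C=2, A=0: +2·20° lon, +0·10° lat → SW at lon -140°, lat -90°.
Square 5, 3: +5·2° lon, +3·1° lat → SW at lon -130°, lat -87°.
Subsquare c=2, o=14: +2·0.0833333° lon, +14·0.0416667° lat → SW at lon -129.833°, lat -86.4167°.
latitude -86.4167, longitude -129.8333.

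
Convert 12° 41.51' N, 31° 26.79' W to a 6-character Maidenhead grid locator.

HK42gq

Offset from 180°W / 90°S: lon 148.5535°, lat 102.6918°.
Field: lon ⌊148.5535/20⌋ = 7 → H; lat ⌊102.6918/10⌋ = 10 → K.
Square: lon ⌊8.5535/2⌋ = 4; lat ⌊2.6918/1⌋ = 2.
Subsquare: lon ⌊0.5535/0.0833333⌋ = 6 → g; lat ⌊0.6918/0.0416667⌋ = 16 → q.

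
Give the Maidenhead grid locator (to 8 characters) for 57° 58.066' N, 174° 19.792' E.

RO77dx92

Add 180° to longitude and 90° to latitude: 354.32987, 147.96777.
Field: 354.32987/20 → 17 → R, 147.96777/10 → 14 → O; chars RO.
Square: 14.32987/2 → 7, 7.96777/1 → 7; chars 77.
Subsquare: 0.32987/0.0833333 → 3 → d, 0.96777/0.0416667 → 23 → x; chars dx.
Extended square: 0.07987/0.00833333 → 9, 0.00943/0.00416667 → 2; chars 92.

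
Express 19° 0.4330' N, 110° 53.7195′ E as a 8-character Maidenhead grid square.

OK59ka71

Offset from 180°W / 90°S: lon 290.89533°, lat 109.00722°.
Field: 290.89533/20 → 14 → O, 109.00722/10 → 10 → K; chars OK.
Square: 10.89533/2 → 5, 9.00722/1 → 9; chars 59.
Subsquare: 0.89533/0.0833333 → 10 → k, 0.00722/0.0416667 → 0 → a; chars ka.
Extended square: 0.06199/0.00833333 → 7, 0.00722/0.00416667 → 1; chars 71.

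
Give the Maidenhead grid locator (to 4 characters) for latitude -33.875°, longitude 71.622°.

MF56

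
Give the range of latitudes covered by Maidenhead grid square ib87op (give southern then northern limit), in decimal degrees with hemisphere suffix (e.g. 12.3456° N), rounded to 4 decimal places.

72.3750° S, 72.3333° S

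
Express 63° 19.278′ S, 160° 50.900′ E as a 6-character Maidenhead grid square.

RC06kq

Shift to the Maidenhead origin (180°W, 90°S): lon 340.8483, lat 26.6787.
Field: lon ⌊340.8483/20⌋ = 17 → R; lat ⌊26.6787/10⌋ = 2 → C.
Square: lon ⌊0.8483/2⌋ = 0; lat ⌊6.6787/1⌋ = 6.
Subsquare: lon ⌊0.8483/0.0833333⌋ = 10 → k; lat ⌊0.6787/0.0416667⌋ = 16 → q.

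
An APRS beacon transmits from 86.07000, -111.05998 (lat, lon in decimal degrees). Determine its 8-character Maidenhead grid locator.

Offset from 180°W / 90°S: lon 68.94002°, lat 176.07000°.
Field: 68.94002/20 → 3 → D, 176.07000/10 → 17 → R; chars DR.
Square: 8.94002/2 → 4, 6.07000/1 → 6; chars 46.
Subsquare: 0.94002/0.0833333 → 11 → l, 0.07000/0.0416667 → 1 → b; chars lb.
Extended square: 0.02335/0.00833333 → 2, 0.02833/0.00416667 → 6; chars 26.

DR46lb26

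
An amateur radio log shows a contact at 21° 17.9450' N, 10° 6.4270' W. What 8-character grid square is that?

IL41wh71

Shift to the Maidenhead origin (180°W, 90°S): lon 169.89288, lat 111.29908.
Field: lon ⌊169.89288/20⌋ = 8 → I; lat ⌊111.29908/10⌋ = 11 → L.
Square: lon ⌊9.89288/2⌋ = 4; lat ⌊1.29908/1⌋ = 1.
Subsquare: lon ⌊1.89288/0.0833333⌋ = 22 → w; lat ⌊0.29908/0.0416667⌋ = 7 → h.
Extended square: lon ⌊0.05955/0.00833333⌋ = 7; lat ⌊0.00742/0.00416667⌋ = 1.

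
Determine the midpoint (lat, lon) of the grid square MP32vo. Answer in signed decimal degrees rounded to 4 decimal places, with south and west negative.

62.6042, 67.7917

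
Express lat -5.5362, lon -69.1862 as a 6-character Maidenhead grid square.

FI54jl

Add 180° to longitude and 90° to latitude: 110.8138, 84.4638.
Field: 110.8138/20 → 5 → F, 84.4638/10 → 8 → I; chars FI.
Square: 10.8138/2 → 5, 4.4638/1 → 4; chars 54.
Subsquare: 0.8138/0.0833333 → 9 → j, 0.4638/0.0416667 → 11 → l; chars jl.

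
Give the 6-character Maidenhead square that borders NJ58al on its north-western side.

Longitude subsquare a = 0; −1 → -1, wraps to 23 = x, carry into square.
Longitude square 5; −1 → 4.
Latitude subsquare l = 11; +1 → 12 = m.

NJ48xm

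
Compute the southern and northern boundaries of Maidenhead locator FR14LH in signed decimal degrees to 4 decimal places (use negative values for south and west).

84.2917, 84.3333

Field F=5, R=17: +5·20° lon, +17·10° lat → SW at lon -80°, lat 80°.
Square 1, 4: +1·2° lon, +4·1° lat → SW at lon -78°, lat 84°.
Subsquare l=11, h=7: +11·0.0833333° lon, +7·0.0416667° lat → SW at lon -77.0833°, lat 84.2917°.
Cell spans 0.0833333° lon × 0.0416667° lat.
south 84.2917, north 84.3333.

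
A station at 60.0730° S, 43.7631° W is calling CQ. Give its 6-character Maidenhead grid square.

Shift to the Maidenhead origin (180°W, 90°S): lon 136.2369, lat 29.9270.
Field: lon ⌊136.2369/20⌋ = 6 → G; lat ⌊29.9270/10⌋ = 2 → C.
Square: lon ⌊16.2369/2⌋ = 8; lat ⌊9.9270/1⌋ = 9.
Subsquare: lon ⌊0.2369/0.0833333⌋ = 2 → c; lat ⌊0.9270/0.0416667⌋ = 22 → w.

GC89cw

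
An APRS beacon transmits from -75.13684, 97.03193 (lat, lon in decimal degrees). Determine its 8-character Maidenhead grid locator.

Add 180° to longitude and 90° to latitude: 277.03193, 14.86316.
Field: lon ⌊277.03193/20⌋ = 13 → N; lat ⌊14.86316/10⌋ = 1 → B.
Square: lon ⌊17.03193/2⌋ = 8; lat ⌊4.86316/1⌋ = 4.
Subsquare: lon ⌊1.03193/0.0833333⌋ = 12 → m; lat ⌊0.86316/0.0416667⌋ = 20 → u.
Extended square: lon ⌊0.03193/0.00833333⌋ = 3; lat ⌊0.02983/0.00416667⌋ = 7.

NB84mu37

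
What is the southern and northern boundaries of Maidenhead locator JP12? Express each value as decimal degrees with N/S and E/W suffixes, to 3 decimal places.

Field J=9, P=15: +9·20° lon, +15·10° lat → SW at lon 0°, lat 60°.
Square 1, 2: +1·2° lon, +2·1° lat → SW at lon 2°, lat 62°.
Cell spans 2° lon × 1° lat.
south 62.000° N, north 63.000° N.

62.000° N, 63.000° N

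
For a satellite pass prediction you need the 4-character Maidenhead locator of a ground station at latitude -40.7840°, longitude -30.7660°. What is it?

Add 180° to longitude and 90° to latitude: 149.23, 49.22.
Field: lon ⌊149.23/20⌋ = 7 → H; lat ⌊49.22/10⌋ = 4 → E.
Square: lon ⌊9.23/2⌋ = 4; lat ⌊9.22/1⌋ = 9.

HE49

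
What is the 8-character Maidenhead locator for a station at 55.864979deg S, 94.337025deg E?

ND74ed02

Add 180° to longitude and 90° to latitude: 274.33702, 34.13502.
Field: 274.33702/20 → 13 → N, 34.13502/10 → 3 → D; chars ND.
Square: 14.33702/2 → 7, 4.13502/1 → 4; chars 74.
Subsquare: 0.33702/0.0833333 → 4 → e, 0.13502/0.0416667 → 3 → d; chars ed.
Extended square: 0.00369/0.00833333 → 0, 0.01002/0.00416667 → 2; chars 02.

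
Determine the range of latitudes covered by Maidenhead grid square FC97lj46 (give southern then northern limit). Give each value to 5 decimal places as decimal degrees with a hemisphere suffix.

62.60000° S, 62.59583° S

Field F=5, C=2: +5·20° lon, +2·10° lat → SW at lon -80°, lat -70°.
Square 9, 7: +9·2° lon, +7·1° lat → SW at lon -62°, lat -63°.
Subsquare l=11, j=9: +11·0.0833333° lon, +9·0.0416667° lat → SW at lon -61.0833°, lat -62.625°.
Extended square 4, 6: +4·0.00833333° lon, +6·0.00416667° lat → SW at lon -61.05°, lat -62.6°.
Cell spans 0.00833333° lon × 0.00416667° lat.
south 62.60000° S, north 62.59583° S.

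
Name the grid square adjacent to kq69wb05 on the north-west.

Longitude extended square 0; −1 → -1, wraps to 9, carry into subsquare.
Longitude subsquare w = 22; −1 → 21 = v.
Latitude extended square 5; +1 → 6.

KQ69vb96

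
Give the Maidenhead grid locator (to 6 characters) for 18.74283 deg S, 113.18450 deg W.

Shift to the Maidenhead origin (180°W, 90°S): lon 66.8155, lat 71.2572.
Field (20°×10°, letters A–R): lon ⌊66.8155/20⌋ = 3 → D; lat ⌊71.2572/10⌋ = 7 → H.
Square (2°×1°, digits 0–9): lon ⌊6.8155/2⌋ = 3; lat ⌊1.2572/1⌋ = 1.
Subsquare (5′×2.5′, letters a–x): lon ⌊0.8155/0.0833333⌋ = 9 → j; lat ⌊0.2572/0.0416667⌋ = 6 → g.

DH31jg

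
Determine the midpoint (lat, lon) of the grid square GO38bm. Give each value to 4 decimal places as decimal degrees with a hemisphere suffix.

58.5208° N, 53.8750° W

Field G=6, O=14: +6·20° lon, +14·10° lat → SW at lon -60°, lat 50°.
Square 3, 8: +3·2° lon, +8·1° lat → SW at lon -54°, lat 58°.
Subsquare b=1, m=12: +1·0.0833333° lon, +12·0.0416667° lat → SW at lon -53.9167°, lat 58.5°.
Cell spans 0.0833333° lon × 0.0416667° lat. Centre is SW corner plus half of each.
latitude 58.5208° N, longitude 53.8750° W.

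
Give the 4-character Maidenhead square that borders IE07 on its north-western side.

Longitude square 0; −1 → -1, wraps to 9, carry into field.
Longitude field I = 8; −1 → 7 = H.
Latitude square 7; +1 → 8.

HE98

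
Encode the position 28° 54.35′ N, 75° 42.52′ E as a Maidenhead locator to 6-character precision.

ML78uv

Offset from 180°W / 90°S: lon 255.7087°, lat 118.9058°.
Field: lon ⌊255.7087/20⌋ = 12 → M; lat ⌊118.9058/10⌋ = 11 → L.
Square: lon ⌊15.7087/2⌋ = 7; lat ⌊8.9058/1⌋ = 8.
Subsquare: lon ⌊1.7087/0.0833333⌋ = 20 → u; lat ⌊0.9058/0.0416667⌋ = 21 → v.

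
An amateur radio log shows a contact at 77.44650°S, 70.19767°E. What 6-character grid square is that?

Shift to the Maidenhead origin (180°W, 90°S): lon 250.1977, lat 12.5535.
Field (20°×10°, letters A–R): 250.1977/20 → 12 → M, 12.5535/10 → 1 → B; chars MB.
Square (2°×1°, digits 0–9): 10.1977/2 → 5, 2.5535/1 → 2; chars 52.
Subsquare (5′×2.5′, letters a–x): 0.1977/0.0833333 → 2 → c, 0.5535/0.0416667 → 13 → n; chars cn.

MB52cn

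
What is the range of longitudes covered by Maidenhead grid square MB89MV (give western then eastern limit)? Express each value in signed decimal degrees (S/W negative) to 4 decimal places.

77.0000, 77.0833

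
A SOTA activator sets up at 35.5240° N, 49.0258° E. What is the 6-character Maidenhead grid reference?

LM45mm

Add 180° to longitude and 90° to latitude: 229.0258, 125.5240.
Field: lon ⌊229.0258/20⌋ = 11 → L; lat ⌊125.5240/10⌋ = 12 → M.
Square: lon ⌊9.0258/2⌋ = 4; lat ⌊5.5240/1⌋ = 5.
Subsquare: lon ⌊1.0258/0.0833333⌋ = 12 → m; lat ⌊0.5240/0.0416667⌋ = 12 → m.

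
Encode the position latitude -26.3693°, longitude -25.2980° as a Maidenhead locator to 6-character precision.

HG73ip

Add 180° to longitude and 90° to latitude: 154.7020, 63.6307.
Field: lon ⌊154.7020/20⌋ = 7 → H; lat ⌊63.6307/10⌋ = 6 → G.
Square: lon ⌊14.7020/2⌋ = 7; lat ⌊3.6307/1⌋ = 3.
Subsquare: lon ⌊0.7020/0.0833333⌋ = 8 → i; lat ⌊0.6307/0.0416667⌋ = 15 → p.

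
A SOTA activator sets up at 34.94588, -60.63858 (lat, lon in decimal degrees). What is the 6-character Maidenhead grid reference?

FM94qw

Offset from 180°W / 90°S: lon 119.3614°, lat 124.9459°.
Field: lon ⌊119.3614/20⌋ = 5 → F; lat ⌊124.9459/10⌋ = 12 → M.
Square: lon ⌊19.3614/2⌋ = 9; lat ⌊4.9459/1⌋ = 4.
Subsquare: lon ⌊1.3614/0.0833333⌋ = 16 → q; lat ⌊0.9459/0.0416667⌋ = 22 → w.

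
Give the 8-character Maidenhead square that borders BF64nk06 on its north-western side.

BF64mk97

Longitude extended square 0; −1 → -1, wraps to 9, carry into subsquare.
Longitude subsquare n = 13; −1 → 12 = m.
Latitude extended square 6; +1 → 7.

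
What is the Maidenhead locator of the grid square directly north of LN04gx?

Latitude subsquare x = 23; +1 → 24, wraps to 0 = a, carry into square.
Latitude square 4; +1 → 5.
The longitude characters are unchanged.

LN05ga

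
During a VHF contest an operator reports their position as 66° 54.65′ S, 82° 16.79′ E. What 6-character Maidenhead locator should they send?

NC13dc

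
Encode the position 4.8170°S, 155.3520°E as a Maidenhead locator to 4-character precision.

Shift to the Maidenhead origin (180°W, 90°S): lon 335.35, lat 85.18.
Field: 335.35/20 → 16 → Q, 85.18/10 → 8 → I; chars QI.
Square: 15.35/2 → 7, 5.18/1 → 5; chars 75.

QI75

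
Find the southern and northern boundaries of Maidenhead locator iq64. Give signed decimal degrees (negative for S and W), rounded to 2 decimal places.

74.00, 75.00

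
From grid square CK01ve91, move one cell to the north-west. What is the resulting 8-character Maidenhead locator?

CK01ve82

Longitude extended square 9; −1 → 8.
Latitude extended square 1; +1 → 2.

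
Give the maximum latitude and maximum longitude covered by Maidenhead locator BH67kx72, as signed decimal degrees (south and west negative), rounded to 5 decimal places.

-12.02917, -147.10000

Field B=1, H=7: +1·20° lon, +7·10° lat → SW at lon -160°, lat -20°.
Square 6, 7: +6·2° lon, +7·1° lat → SW at lon -148°, lat -13°.
Subsquare k=10, x=23: +10·0.0833333° lon, +23·0.0416667° lat → SW at lon -147.167°, lat -12.0417°.
Extended square 7, 2: +7·0.00833333° lon, +2·0.00416667° lat → SW at lon -147.108°, lat -12.0333°.
Cell spans 0.00833333° lon × 0.00416667° lat. NE corner is SW corner plus one full cell.
latitude -12.02917, longitude -147.10000.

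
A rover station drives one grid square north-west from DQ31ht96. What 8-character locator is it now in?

DQ31ht87

Longitude extended square 9; −1 → 8.
Latitude extended square 6; +1 → 7.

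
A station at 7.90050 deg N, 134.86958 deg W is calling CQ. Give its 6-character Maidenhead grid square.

CJ27nv

Add 180° to longitude and 90° to latitude: 45.1304, 97.9005.
Field: lon ⌊45.1304/20⌋ = 2 → C; lat ⌊97.9005/10⌋ = 9 → J.
Square: lon ⌊5.1304/2⌋ = 2; lat ⌊7.9005/1⌋ = 7.
Subsquare: lon ⌊1.1304/0.0833333⌋ = 13 → n; lat ⌊0.9005/0.0416667⌋ = 21 → v.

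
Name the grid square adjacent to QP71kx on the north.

QP72ka

Latitude subsquare x = 23; +1 → 24, wraps to 0 = a, carry into square.
Latitude square 1; +1 → 2.
The longitude characters are unchanged.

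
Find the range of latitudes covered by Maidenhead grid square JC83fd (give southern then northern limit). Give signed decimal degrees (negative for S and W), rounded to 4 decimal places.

-66.8750, -66.8333

Field J=9, C=2: +9·20° lon, +2·10° lat → SW at lon 0°, lat -70°.
Square 8, 3: +8·2° lon, +3·1° lat → SW at lon 16°, lat -67°.
Subsquare f=5, d=3: +5·0.0833333° lon, +3·0.0416667° lat → SW at lon 16.4167°, lat -66.875°.
Cell spans 0.0833333° lon × 0.0416667° lat.
south -66.8750, north -66.8333.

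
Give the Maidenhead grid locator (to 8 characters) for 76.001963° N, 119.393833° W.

DQ06ha20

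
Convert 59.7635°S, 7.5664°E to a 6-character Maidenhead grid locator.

JD30sf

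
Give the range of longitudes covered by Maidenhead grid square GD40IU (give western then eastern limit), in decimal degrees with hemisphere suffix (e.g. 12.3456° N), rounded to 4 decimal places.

51.3333° W, 51.2500° W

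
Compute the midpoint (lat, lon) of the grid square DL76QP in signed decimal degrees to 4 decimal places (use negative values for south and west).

Field D=3, L=11: +3·20° lon, +11·10° lat → SW at lon -120°, lat 20°.
Square 7, 6: +7·2° lon, +6·1° lat → SW at lon -106°, lat 26°.
Subsquare q=16, p=15: +16·0.0833333° lon, +15·0.0416667° lat → SW at lon -104.667°, lat 26.625°.
Cell spans 0.0833333° lon × 0.0416667° lat. Centre is SW corner plus half of each.
latitude 26.6458, longitude -104.6250.

26.6458, -104.6250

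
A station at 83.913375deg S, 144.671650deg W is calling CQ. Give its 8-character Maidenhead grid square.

BA76pc90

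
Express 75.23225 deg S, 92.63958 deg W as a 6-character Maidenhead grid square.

Shift to the Maidenhead origin (180°W, 90°S): lon 87.3604, lat 14.7678.
Field: 87.3604/20 → 4 → E, 14.7678/10 → 1 → B; chars EB.
Square: 7.3604/2 → 3, 4.7678/1 → 4; chars 34.
Subsquare: 1.3604/0.0833333 → 16 → q, 0.7678/0.0416667 → 18 → s; chars qs.

EB34qs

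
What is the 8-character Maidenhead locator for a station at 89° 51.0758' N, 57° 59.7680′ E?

LR89xu94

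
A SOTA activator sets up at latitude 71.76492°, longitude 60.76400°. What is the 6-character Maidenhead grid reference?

Shift to the Maidenhead origin (180°W, 90°S): lon 240.7640, lat 161.7649.
Field: lon ⌊240.7640/20⌋ = 12 → M; lat ⌊161.7649/10⌋ = 16 → Q.
Square: lon ⌊0.7640/2⌋ = 0; lat ⌊1.7649/1⌋ = 1.
Subsquare: lon ⌊0.7640/0.0833333⌋ = 9 → j; lat ⌊0.7649/0.0416667⌋ = 18 → s.

MQ01js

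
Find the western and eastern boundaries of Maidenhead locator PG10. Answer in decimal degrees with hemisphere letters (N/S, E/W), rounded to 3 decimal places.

122.000° E, 124.000° E

Field P=15, G=6: +15·20° lon, +6·10° lat → SW at lon 120°, lat -30°.
Square 1, 0: +1·2° lon, +0·1° lat → SW at lon 122°, lat -30°.
Cell spans 2° lon × 1° lat.
west 122.000° E, east 124.000° E.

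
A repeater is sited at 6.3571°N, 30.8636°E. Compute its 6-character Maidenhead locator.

Offset from 180°W / 90°S: lon 210.8636°, lat 96.3571°.
Field: 210.8636/20 → 10 → K, 96.3571/10 → 9 → J; chars KJ.
Square: 10.8636/2 → 5, 6.3571/1 → 6; chars 56.
Subsquare: 0.8636/0.0833333 → 10 → k, 0.3571/0.0416667 → 8 → i; chars ki.

KJ56ki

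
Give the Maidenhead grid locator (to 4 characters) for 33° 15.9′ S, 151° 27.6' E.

QF56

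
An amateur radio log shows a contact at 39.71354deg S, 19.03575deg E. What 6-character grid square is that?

JF90mg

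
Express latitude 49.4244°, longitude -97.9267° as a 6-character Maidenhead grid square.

Shift to the Maidenhead origin (180°W, 90°S): lon 82.0733, lat 139.4244.
Field: lon ⌊82.0733/20⌋ = 4 → E; lat ⌊139.4244/10⌋ = 13 → N.
Square: lon ⌊2.0733/2⌋ = 1; lat ⌊9.4244/1⌋ = 9.
Subsquare: lon ⌊0.0733/0.0833333⌋ = 0 → a; lat ⌊0.4244/0.0416667⌋ = 10 → k.

EN19ak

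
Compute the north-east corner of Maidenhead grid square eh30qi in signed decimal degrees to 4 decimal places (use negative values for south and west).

Field E=4, H=7: +4·20° lon, +7·10° lat → SW at lon -100°, lat -20°.
Square 3, 0: +3·2° lon, +0·1° lat → SW at lon -94°, lat -20°.
Subsquare q=16, i=8: +16·0.0833333° lon, +8·0.0416667° lat → SW at lon -92.6667°, lat -19.6667°.
Cell spans 0.0833333° lon × 0.0416667° lat. NE corner is SW corner plus one full cell.
latitude -19.6250, longitude -92.5833.

-19.6250, -92.5833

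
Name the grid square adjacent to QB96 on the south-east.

RB05

Longitude square 9; +1 → 10, wraps to 0, carry into field.
Longitude field Q = 16; +1 → 17 = R.
Latitude square 6; −1 → 5.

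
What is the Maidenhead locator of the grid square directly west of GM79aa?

GM69xa

Longitude subsquare a = 0; −1 → -1, wraps to 23 = x, carry into square.
Longitude square 7; −1 → 6.
The latitude characters are unchanged.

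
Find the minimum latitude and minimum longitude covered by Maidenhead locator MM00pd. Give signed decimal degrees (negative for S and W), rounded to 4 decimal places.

Field M=12, M=12: +12·20° lon, +12·10° lat → SW at lon 60°, lat 30°.
Square 0, 0: +0·2° lon, +0·1° lat → SW at lon 60°, lat 30°.
Subsquare p=15, d=3: +15·0.0833333° lon, +3·0.0416667° lat → SW at lon 61.25°, lat 30.125°.
latitude 30.1250, longitude 61.2500.

30.1250, 61.2500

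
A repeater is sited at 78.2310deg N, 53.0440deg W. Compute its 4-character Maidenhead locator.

GQ38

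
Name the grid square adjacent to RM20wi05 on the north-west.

RM20vi96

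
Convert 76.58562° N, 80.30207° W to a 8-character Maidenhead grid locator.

EQ96uo30

Offset from 180°W / 90°S: lon 99.69793°, lat 166.58562°.
Field: 99.69793/20 → 4 → E, 166.58562/10 → 16 → Q; chars EQ.
Square: 19.69793/2 → 9, 6.58562/1 → 6; chars 96.
Subsquare: 1.69793/0.0833333 → 20 → u, 0.58562/0.0416667 → 14 → o; chars uo.
Extended square: 0.03126/0.00833333 → 3, 0.00229/0.00416667 → 0; chars 30.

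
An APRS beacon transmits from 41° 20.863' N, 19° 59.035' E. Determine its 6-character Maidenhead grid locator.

JN91xi

Add 180° to longitude and 90° to latitude: 199.9839, 131.3477.
Field: lon ⌊199.9839/20⌋ = 9 → J; lat ⌊131.3477/10⌋ = 13 → N.
Square: lon ⌊19.9839/2⌋ = 9; lat ⌊1.3477/1⌋ = 1.
Subsquare: lon ⌊1.9839/0.0833333⌋ = 23 → x; lat ⌊0.3477/0.0416667⌋ = 8 → i.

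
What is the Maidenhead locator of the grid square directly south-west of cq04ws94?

Longitude extended square 9; −1 → 8.
Latitude extended square 4; −1 → 3.

CQ04ws83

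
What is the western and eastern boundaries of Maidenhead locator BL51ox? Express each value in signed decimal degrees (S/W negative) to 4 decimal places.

Field B=1, L=11: +1·20° lon, +11·10° lat → SW at lon -160°, lat 20°.
Square 5, 1: +5·2° lon, +1·1° lat → SW at lon -150°, lat 21°.
Subsquare o=14, x=23: +14·0.0833333° lon, +23·0.0416667° lat → SW at lon -148.833°, lat 21.9583°.
Cell spans 0.0833333° lon × 0.0416667° lat.
west -148.8333, east -148.7500.

-148.8333, -148.7500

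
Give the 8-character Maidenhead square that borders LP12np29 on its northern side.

Latitude extended square 9; +1 → 10, wraps to 0, carry into subsquare.
Latitude subsquare p = 15; +1 → 16 = q.
The longitude characters are unchanged.

LP12nq20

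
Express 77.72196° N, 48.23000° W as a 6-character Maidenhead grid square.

GQ57vr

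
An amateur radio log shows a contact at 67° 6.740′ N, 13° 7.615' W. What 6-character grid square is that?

IP37kc

Add 180° to longitude and 90° to latitude: 166.8731, 157.1123.
Field: lon ⌊166.8731/20⌋ = 8 → I; lat ⌊157.1123/10⌋ = 15 → P.
Square: lon ⌊6.8731/2⌋ = 3; lat ⌊7.1123/1⌋ = 7.
Subsquare: lon ⌊0.8731/0.0833333⌋ = 10 → k; lat ⌊0.1123/0.0416667⌋ = 2 → c.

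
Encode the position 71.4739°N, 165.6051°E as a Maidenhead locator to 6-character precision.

RQ21tl

Shift to the Maidenhead origin (180°W, 90°S): lon 345.6051, lat 161.4739.
Field: lon ⌊345.6051/20⌋ = 17 → R; lat ⌊161.4739/10⌋ = 16 → Q.
Square: lon ⌊5.6051/2⌋ = 2; lat ⌊1.4739/1⌋ = 1.
Subsquare: lon ⌊1.6051/0.0833333⌋ = 19 → t; lat ⌊0.4739/0.0416667⌋ = 11 → l.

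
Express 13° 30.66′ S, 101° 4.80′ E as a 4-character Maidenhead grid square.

Offset from 180°W / 90°S: lon 281.08°, lat 76.49°.
Field: 281.08/20 → 14 → O, 76.49/10 → 7 → H; chars OH.
Square: 1.08/2 → 0, 6.49/1 → 6; chars 06.

OH06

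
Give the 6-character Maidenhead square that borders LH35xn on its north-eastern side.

LH45ao

Longitude subsquare x = 23; +1 → 24, wraps to 0 = a, carry into square.
Longitude square 3; +1 → 4.
Latitude subsquare n = 13; +1 → 14 = o.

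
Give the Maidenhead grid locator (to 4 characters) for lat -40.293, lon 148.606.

Offset from 180°W / 90°S: lon 328.61°, lat 49.71°.
Field (20°×10°, letters A–R): 328.61/20 → 16 → Q, 49.71/10 → 4 → E; chars QE.
Square (2°×1°, digits 0–9): 8.61/2 → 4, 9.71/1 → 9; chars 49.

QE49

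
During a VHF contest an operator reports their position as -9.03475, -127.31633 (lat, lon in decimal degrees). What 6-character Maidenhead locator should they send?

CI60ix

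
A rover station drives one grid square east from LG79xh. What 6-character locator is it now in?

LG89ah

Longitude subsquare x = 23; +1 → 24, wraps to 0 = a, carry into square.
Longitude square 7; +1 → 8.
The latitude characters are unchanged.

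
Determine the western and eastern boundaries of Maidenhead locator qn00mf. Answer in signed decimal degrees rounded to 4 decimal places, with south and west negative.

141.0000, 141.0833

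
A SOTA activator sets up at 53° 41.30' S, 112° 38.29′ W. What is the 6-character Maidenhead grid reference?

Add 180° to longitude and 90° to latitude: 67.3618, 36.3117.
Field (20°×10°, letters A–R): 67.3618/20 → 3 → D, 36.3117/10 → 3 → D; chars DD.
Square (2°×1°, digits 0–9): 7.3618/2 → 3, 6.3117/1 → 6; chars 36.
Subsquare (5′×2.5′, letters a–x): 1.3618/0.0833333 → 16 → q, 0.3117/0.0416667 → 7 → h; chars qh.

DD36qh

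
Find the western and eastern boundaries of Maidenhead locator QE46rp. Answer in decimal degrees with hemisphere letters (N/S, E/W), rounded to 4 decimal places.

149.4167° E, 149.5000° E

Field Q=16, E=4: +16·20° lon, +4·10° lat → SW at lon 140°, lat -50°.
Square 4, 6: +4·2° lon, +6·1° lat → SW at lon 148°, lat -44°.
Subsquare r=17, p=15: +17·0.0833333° lon, +15·0.0416667° lat → SW at lon 149.417°, lat -43.375°.
Cell spans 0.0833333° lon × 0.0416667° lat.
west 149.4167° E, east 149.5000° E.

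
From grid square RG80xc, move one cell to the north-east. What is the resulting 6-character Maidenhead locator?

RG90ad

Longitude subsquare x = 23; +1 → 24, wraps to 0 = a, carry into square.
Longitude square 8; +1 → 9.
Latitude subsquare c = 2; +1 → 3 = d.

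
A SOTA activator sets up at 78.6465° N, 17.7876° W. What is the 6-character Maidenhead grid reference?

Offset from 180°W / 90°S: lon 162.2124°, lat 168.6465°.
Field: 162.2124/20 → 8 → I, 168.6465/10 → 16 → Q; chars IQ.
Square: 2.2124/2 → 1, 8.6465/1 → 8; chars 18.
Subsquare: 0.2124/0.0833333 → 2 → c, 0.6465/0.0416667 → 15 → p; chars cp.

IQ18cp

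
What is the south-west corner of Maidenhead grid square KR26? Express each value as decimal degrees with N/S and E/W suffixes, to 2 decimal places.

86.00° N, 24.00° E

Field K=10, R=17: +10·20° lon, +17·10° lat → SW at lon 20°, lat 80°.
Square 2, 6: +2·2° lon, +6·1° lat → SW at lon 24°, lat 86°.
latitude 86.00° N, longitude 24.00° E.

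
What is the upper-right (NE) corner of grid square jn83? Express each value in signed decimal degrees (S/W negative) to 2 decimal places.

Field J=9, N=13: +9·20° lon, +13·10° lat → SW at lon 0°, lat 40°.
Square 8, 3: +8·2° lon, +3·1° lat → SW at lon 16°, lat 43°.
Cell spans 2° lon × 1° lat. NE corner is SW corner plus one full cell.
latitude 44.00, longitude 18.00.

44.00, 18.00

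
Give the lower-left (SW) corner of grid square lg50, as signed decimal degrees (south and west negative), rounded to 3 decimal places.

Field L=11, G=6: +11·20° lon, +6·10° lat → SW at lon 40°, lat -30°.
Square 5, 0: +5·2° lon, +0·1° lat → SW at lon 50°, lat -30°.
latitude -30.000, longitude 50.000.

-30.000, 50.000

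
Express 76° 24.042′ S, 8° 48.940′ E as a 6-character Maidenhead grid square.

JB43jo

Offset from 180°W / 90°S: lon 188.8157°, lat 13.5993°.
Field (20°×10°, letters A–R): 188.8157/20 → 9 → J, 13.5993/10 → 1 → B; chars JB.
Square (2°×1°, digits 0–9): 8.8157/2 → 4, 3.5993/1 → 3; chars 43.
Subsquare (5′×2.5′, letters a–x): 0.8157/0.0833333 → 9 → j, 0.5993/0.0416667 → 14 → o; chars jo.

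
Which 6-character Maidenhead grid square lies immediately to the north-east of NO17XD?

Longitude subsquare x = 23; +1 → 24, wraps to 0 = a, carry into square.
Longitude square 1; +1 → 2.
Latitude subsquare d = 3; +1 → 4 = e.

NO27ae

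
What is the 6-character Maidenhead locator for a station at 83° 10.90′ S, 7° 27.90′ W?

Offset from 180°W / 90°S: lon 172.5350°, lat 6.8183°.
Field (20°×10°, letters A–R): 172.5350/20 → 8 → I, 6.8183/10 → 0 → A; chars IA.
Square (2°×1°, digits 0–9): 12.5350/2 → 6, 6.8183/1 → 6; chars 66.
Subsquare (5′×2.5′, letters a–x): 0.5350/0.0833333 → 6 → g, 0.8183/0.0416667 → 19 → t; chars gt.

IA66gt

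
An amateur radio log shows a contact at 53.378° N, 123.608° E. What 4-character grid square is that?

Offset from 180°W / 90°S: lon 303.61°, lat 143.38°.
Field: lon ⌊303.61/20⌋ = 15 → P; lat ⌊143.38/10⌋ = 14 → O.
Square: lon ⌊3.61/2⌋ = 1; lat ⌊3.38/1⌋ = 3.

PO13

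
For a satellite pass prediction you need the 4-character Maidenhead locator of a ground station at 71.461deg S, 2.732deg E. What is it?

Add 180° to longitude and 90° to latitude: 182.73, 18.54.
Field: 182.73/20 → 9 → J, 18.54/10 → 1 → B; chars JB.
Square: 2.73/2 → 1, 8.54/1 → 8; chars 18.

JB18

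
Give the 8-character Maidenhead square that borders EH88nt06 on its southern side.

EH88nt05

Latitude extended square 6; −1 → 5.
The longitude characters are unchanged.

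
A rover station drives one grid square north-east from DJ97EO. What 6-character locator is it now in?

Longitude subsquare e = 4; +1 → 5 = f.
Latitude subsquare o = 14; +1 → 15 = p.

DJ97fp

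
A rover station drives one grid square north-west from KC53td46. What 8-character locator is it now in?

KC53td37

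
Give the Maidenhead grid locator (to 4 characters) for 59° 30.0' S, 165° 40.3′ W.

AD70

Add 180° to longitude and 90° to latitude: 14.33, 30.50.
Field (20°×10°, letters A–R): lon ⌊14.33/20⌋ = 0 → A; lat ⌊30.50/10⌋ = 3 → D.
Square (2°×1°, digits 0–9): lon ⌊14.33/2⌋ = 7; lat ⌊0.50/1⌋ = 0.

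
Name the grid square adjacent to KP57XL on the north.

KP57xm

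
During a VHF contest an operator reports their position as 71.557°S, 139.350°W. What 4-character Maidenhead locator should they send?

Add 180° to longitude and 90° to latitude: 40.65, 18.44.
Field: 40.65/20 → 2 → C, 18.44/10 → 1 → B; chars CB.
Square: 0.65/2 → 0, 8.44/1 → 8; chars 08.

CB08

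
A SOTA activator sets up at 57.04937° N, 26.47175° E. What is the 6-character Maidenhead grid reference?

KO37fb

Shift to the Maidenhead origin (180°W, 90°S): lon 206.4717, lat 147.0494.
Field: lon ⌊206.4717/20⌋ = 10 → K; lat ⌊147.0494/10⌋ = 14 → O.
Square: lon ⌊6.4717/2⌋ = 3; lat ⌊7.0494/1⌋ = 7.
Subsquare: lon ⌊0.4717/0.0833333⌋ = 5 → f; lat ⌊0.0494/0.0416667⌋ = 1 → b.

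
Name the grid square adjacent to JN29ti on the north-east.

Longitude subsquare t = 19; +1 → 20 = u.
Latitude subsquare i = 8; +1 → 9 = j.

JN29uj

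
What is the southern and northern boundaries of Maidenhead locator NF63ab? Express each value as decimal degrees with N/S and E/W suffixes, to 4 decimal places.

36.9583° S, 36.9167° S

Field N=13, F=5: +13·20° lon, +5·10° lat → SW at lon 80°, lat -40°.
Square 6, 3: +6·2° lon, +3·1° lat → SW at lon 92°, lat -37°.
Subsquare a=0, b=1: +0·0.0833333° lon, +1·0.0416667° lat → SW at lon 92°, lat -36.9583°.
Cell spans 0.0833333° lon × 0.0416667° lat.
south 36.9583° S, north 36.9167° S.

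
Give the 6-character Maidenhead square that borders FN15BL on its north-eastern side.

Longitude subsquare b = 1; +1 → 2 = c.
Latitude subsquare l = 11; +1 → 12 = m.

FN15cm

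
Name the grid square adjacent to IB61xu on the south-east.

Longitude subsquare x = 23; +1 → 24, wraps to 0 = a, carry into square.
Longitude square 6; +1 → 7.
Latitude subsquare u = 20; −1 → 19 = t.

IB71at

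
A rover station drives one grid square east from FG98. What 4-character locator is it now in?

GG08

Longitude square 9; +1 → 10, wraps to 0, carry into field.
Longitude field F = 5; +1 → 6 = G.
The latitude characters are unchanged.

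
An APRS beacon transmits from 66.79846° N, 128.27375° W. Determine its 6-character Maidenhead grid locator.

Shift to the Maidenhead origin (180°W, 90°S): lon 51.7262, lat 156.7985.
Field: lon ⌊51.7262/20⌋ = 2 → C; lat ⌊156.7985/10⌋ = 15 → P.
Square: lon ⌊11.7262/2⌋ = 5; lat ⌊6.7985/1⌋ = 6.
Subsquare: lon ⌊1.7262/0.0833333⌋ = 20 → u; lat ⌊0.7985/0.0416667⌋ = 19 → t.

CP56ut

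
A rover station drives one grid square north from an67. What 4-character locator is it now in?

AN68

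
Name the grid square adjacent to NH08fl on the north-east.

NH08gm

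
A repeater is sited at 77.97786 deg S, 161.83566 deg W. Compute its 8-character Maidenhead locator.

Add 180° to longitude and 90° to latitude: 18.16434, 12.02214.
Field (20°×10°, letters A–R): lon ⌊18.16434/20⌋ = 0 → A; lat ⌊12.02214/10⌋ = 1 → B.
Square (2°×1°, digits 0–9): lon ⌊18.16434/2⌋ = 9; lat ⌊2.02214/1⌋ = 2.
Subsquare (5′×2.5′, letters a–x): lon ⌊0.16434/0.0833333⌋ = 1 → b; lat ⌊0.02214/0.0416667⌋ = 0 → a.
Extended square (30″×15″, digits 0–9): lon ⌊0.08101/0.00833333⌋ = 9; lat ⌊0.02214/0.00416667⌋ = 5.

AB92ba95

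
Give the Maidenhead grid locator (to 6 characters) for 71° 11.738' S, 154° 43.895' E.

Add 180° to longitude and 90° to latitude: 334.7316, 18.8044.
Field (20°×10°, letters A–R): lon ⌊334.7316/20⌋ = 16 → Q; lat ⌊18.8044/10⌋ = 1 → B.
Square (2°×1°, digits 0–9): lon ⌊14.7316/2⌋ = 7; lat ⌊8.8044/1⌋ = 8.
Subsquare (5′×2.5′, letters a–x): lon ⌊0.7316/0.0833333⌋ = 8 → i; lat ⌊0.8044/0.0416667⌋ = 19 → t.

QB78it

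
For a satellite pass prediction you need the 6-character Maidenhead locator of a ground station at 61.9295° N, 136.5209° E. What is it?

Offset from 180°W / 90°S: lon 316.5209°, lat 151.9295°.
Field: 316.5209/20 → 15 → P, 151.9295/10 → 15 → P; chars PP.
Square: 16.5209/2 → 8, 1.9295/1 → 1; chars 81.
Subsquare: 0.5209/0.0833333 → 6 → g, 0.9295/0.0416667 → 22 → w; chars gw.

PP81gw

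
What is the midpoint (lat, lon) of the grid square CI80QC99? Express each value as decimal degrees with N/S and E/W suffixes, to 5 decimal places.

Field C=2, I=8: +2·20° lon, +8·10° lat → SW at lon -140°, lat -10°.
Square 8, 0: +8·2° lon, +0·1° lat → SW at lon -124°, lat -10°.
Subsquare q=16, c=2: +16·0.0833333° lon, +2·0.0416667° lat → SW at lon -122.667°, lat -9.91667°.
Extended square 9, 9: +9·0.00833333° lon, +9·0.00416667° lat → SW at lon -122.592°, lat -9.87917°.
Cell spans 0.00833333° lon × 0.00416667° lat. Centre is SW corner plus half of each.
latitude 9.87708° S, longitude 122.58750° W.

9.87708° S, 122.58750° W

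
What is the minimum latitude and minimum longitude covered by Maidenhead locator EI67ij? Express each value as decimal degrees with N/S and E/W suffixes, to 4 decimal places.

2.6250° S, 87.3333° W

Field E=4, I=8: +4·20° lon, +8·10° lat → SW at lon -100°, lat -10°.
Square 6, 7: +6·2° lon, +7·1° lat → SW at lon -88°, lat -3°.
Subsquare i=8, j=9: +8·0.0833333° lon, +9·0.0416667° lat → SW at lon -87.3333°, lat -2.625°.
latitude 2.6250° S, longitude 87.3333° W.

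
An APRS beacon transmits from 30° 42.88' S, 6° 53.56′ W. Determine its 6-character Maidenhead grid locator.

Add 180° to longitude and 90° to latitude: 173.1073, 59.2853.
Field: lon ⌊173.1073/20⌋ = 8 → I; lat ⌊59.2853/10⌋ = 5 → F.
Square: lon ⌊13.1073/2⌋ = 6; lat ⌊9.2853/1⌋ = 9.
Subsquare: lon ⌊1.1073/0.0833333⌋ = 13 → n; lat ⌊0.2853/0.0416667⌋ = 6 → g.

IF69ng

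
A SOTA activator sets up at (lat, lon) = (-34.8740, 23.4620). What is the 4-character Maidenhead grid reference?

KF15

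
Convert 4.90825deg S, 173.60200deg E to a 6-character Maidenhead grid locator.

RI65tc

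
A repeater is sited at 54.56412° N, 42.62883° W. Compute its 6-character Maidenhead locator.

Add 180° to longitude and 90° to latitude: 137.3712, 144.5641.
Field (20°×10°, letters A–R): lon ⌊137.3712/20⌋ = 6 → G; lat ⌊144.5641/10⌋ = 14 → O.
Square (2°×1°, digits 0–9): lon ⌊17.3712/2⌋ = 8; lat ⌊4.5641/1⌋ = 4.
Subsquare (5′×2.5′, letters a–x): lon ⌊1.3712/0.0833333⌋ = 16 → q; lat ⌊0.5641/0.0416667⌋ = 13 → n.

GO84qn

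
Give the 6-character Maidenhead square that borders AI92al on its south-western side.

AI82xk

Longitude subsquare a = 0; −1 → -1, wraps to 23 = x, carry into square.
Longitude square 9; −1 → 8.
Latitude subsquare l = 11; −1 → 10 = k.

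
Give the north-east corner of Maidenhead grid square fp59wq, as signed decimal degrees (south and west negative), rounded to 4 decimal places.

69.7083, -68.0833

Field F=5, P=15: +5·20° lon, +15·10° lat → SW at lon -80°, lat 60°.
Square 5, 9: +5·2° lon, +9·1° lat → SW at lon -70°, lat 69°.
Subsquare w=22, q=16: +22·0.0833333° lon, +16·0.0416667° lat → SW at lon -68.1667°, lat 69.6667°.
Cell spans 0.0833333° lon × 0.0416667° lat. NE corner is SW corner plus one full cell.
latitude 69.7083, longitude -68.0833.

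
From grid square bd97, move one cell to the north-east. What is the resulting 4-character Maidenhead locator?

Longitude square 9; +1 → 10, wraps to 0, carry into field.
Longitude field B = 1; +1 → 2 = C.
Latitude square 7; +1 → 8.

CD08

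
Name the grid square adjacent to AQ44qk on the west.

Longitude subsquare q = 16; −1 → 15 = p.
The latitude characters are unchanged.

AQ44pk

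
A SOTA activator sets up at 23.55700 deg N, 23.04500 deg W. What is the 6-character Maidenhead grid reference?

Shift to the Maidenhead origin (180°W, 90°S): lon 156.9550, lat 113.5570.
Field: 156.9550/20 → 7 → H, 113.5570/10 → 11 → L; chars HL.
Square: 16.9550/2 → 8, 3.5570/1 → 3; chars 83.
Subsquare: 0.9550/0.0833333 → 11 → l, 0.5570/0.0416667 → 13 → n; chars ln.

HL83ln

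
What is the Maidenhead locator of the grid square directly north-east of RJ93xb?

AJ03ac

Longitude subsquare x = 23; +1 → 24, wraps to 0 = a, carry into square.
Longitude square 9; +1 → 10, wraps to 0, carry into field.
Longitude field R = 17; +1 → 18, wraps to 0 = A, wrapping around the antimeridian.
Latitude subsquare b = 1; +1 → 2 = c.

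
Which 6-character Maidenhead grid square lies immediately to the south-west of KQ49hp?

KQ49go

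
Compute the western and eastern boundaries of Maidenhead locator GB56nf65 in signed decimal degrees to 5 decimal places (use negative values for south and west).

-48.86667, -48.85833

Field G=6, B=1: +6·20° lon, +1·10° lat → SW at lon -60°, lat -80°.
Square 5, 6: +5·2° lon, +6·1° lat → SW at lon -50°, lat -74°.
Subsquare n=13, f=5: +13·0.0833333° lon, +5·0.0416667° lat → SW at lon -48.9167°, lat -73.7917°.
Extended square 6, 5: +6·0.00833333° lon, +5·0.00416667° lat → SW at lon -48.8667°, lat -73.7708°.
Cell spans 0.00833333° lon × 0.00416667° lat.
west -48.86667, east -48.85833.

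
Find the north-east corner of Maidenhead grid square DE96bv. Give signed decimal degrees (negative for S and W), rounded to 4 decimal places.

Field D=3, E=4: +3·20° lon, +4·10° lat → SW at lon -120°, lat -50°.
Square 9, 6: +9·2° lon, +6·1° lat → SW at lon -102°, lat -44°.
Subsquare b=1, v=21: +1·0.0833333° lon, +21·0.0416667° lat → SW at lon -101.917°, lat -43.125°.
Cell spans 0.0833333° lon × 0.0416667° lat. NE corner is SW corner plus one full cell.
latitude -43.0833, longitude -101.8333.

-43.0833, -101.8333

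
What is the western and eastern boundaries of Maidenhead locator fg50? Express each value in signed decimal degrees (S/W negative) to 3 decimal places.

Field F=5, G=6: +5·20° lon, +6·10° lat → SW at lon -80°, lat -30°.
Square 5, 0: +5·2° lon, +0·1° lat → SW at lon -70°, lat -30°.
Cell spans 2° lon × 1° lat.
west -70.000, east -68.000.

-70.000, -68.000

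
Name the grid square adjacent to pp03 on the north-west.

OP94

Longitude square 0; −1 → -1, wraps to 9, carry into field.
Longitude field P = 15; −1 → 14 = O.
Latitude square 3; +1 → 4.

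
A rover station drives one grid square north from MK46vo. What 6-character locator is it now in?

MK46vp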